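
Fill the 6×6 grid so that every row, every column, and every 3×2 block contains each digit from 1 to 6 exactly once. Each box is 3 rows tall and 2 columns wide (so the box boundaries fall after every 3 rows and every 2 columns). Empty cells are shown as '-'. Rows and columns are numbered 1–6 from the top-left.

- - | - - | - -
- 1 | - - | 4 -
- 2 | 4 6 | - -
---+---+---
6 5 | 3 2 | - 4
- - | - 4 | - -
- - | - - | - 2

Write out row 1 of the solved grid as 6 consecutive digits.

465123

r4c5 = 1: row 4 has {2,3,4,5,6}; col 5 has {4}; box has {2,4} → only 1 remains.
r5c2 = 3: row 5 has {4}; col 2 has {1,2,5}; box has {5,6} → only 3 remains.
r6c2 = 4: row 6 has {2}; col 2 has {1,2,3,5}; box has {3,5,6} → only 4 remains.
r1c2 = 6: row 1 has {}; col 2 has {1,2,3,4,5}; box has {1,2} → only 6 remains.
r6c1 = 1: row 6 has {2,4}; col 1 has {6}; box has {3,4,5,6} → only 1 remains.
r6c4 = 5: row 6 has {1,2,4}; col 4 has {2,4,6}; box has {2,3,4} → only 5 remains.
r2c4 = 3: row 2 has {1,4}; col 4 has {2,4,5,6}; box has {4,6} → only 3 remains.
r5c1 = 2: row 5 has {3,4}; col 1 has {1,6}; box has {1,3,4,5,6} → only 2 remains.
r6c3 = 6: row 6 has {1,2,4,5}; col 3 has {3,4}; box has {2,3,4,5} → only 6 remains.
r6c5 = 3: row 6 has {1,2,4,5,6}; col 5 has {1,4}; box has {1,2,4} → only 3 remains.
r1c4 = 1: row 1 has {6}; col 4 has {2,3,4,5,6}; box has {3,4,6} → only 1 remains.
r2c1 = 5: row 2 has {1,3,4}; col 1 has {1,2,6}; box has {1,2,6} → only 5 remains.
r2c3 = 2: row 2 has {1,3,4,5}; col 3 has {3,4,6}; box has {1,3,4,6} → only 2 remains.
r2c6 = 6: row 2 has {1,2,3,4,5}; col 6 has {2,4}; box has {4} → only 6 remains.
r3c1 = 3: row 3 has {2,4,6}; col 1 has {1,2,5,6}; box has {1,2,5,6} → only 3 remains.
r3c5 = 5: row 3 has {2,3,4,6}; col 5 has {1,3,4}; box has {4,6} → only 5 remains.
r3c6 = 1: row 3 has {2,3,4,5,6}; col 6 has {2,4,6}; box has {4,5,6} → only 1 remains.
r5c3 = 1: row 5 has {2,3,4}; col 3 has {2,3,4,6}; box has {2,3,4,5,6} → only 1 remains.
r5c5 = 6: row 5 has {1,2,3,4}; col 5 has {1,3,4,5}; box has {1,2,3,4} → only 6 remains.
r5c6 = 5: row 5 has {1,2,3,4,6}; col 6 has {1,2,4,6}; box has {1,2,3,4,6} → only 5 remains.
r1c1 = 4: row 1 has {1,6}; col 1 has {1,2,3,5,6}; box has {1,2,3,5,6} → only 4 remains.
r1c3 = 5: row 1 has {1,4,6}; col 3 has {1,2,3,4,6}; box has {1,2,3,4,6} → only 5 remains.
r1c5 = 2: row 1 has {1,4,5,6}; col 5 has {1,3,4,5,6}; box has {1,4,5,6} → only 2 remains.
r1c6 = 3: row 1 has {1,2,4,5,6}; col 6 has {1,2,4,5,6}; box has {1,2,4,5,6} → only 3 remains.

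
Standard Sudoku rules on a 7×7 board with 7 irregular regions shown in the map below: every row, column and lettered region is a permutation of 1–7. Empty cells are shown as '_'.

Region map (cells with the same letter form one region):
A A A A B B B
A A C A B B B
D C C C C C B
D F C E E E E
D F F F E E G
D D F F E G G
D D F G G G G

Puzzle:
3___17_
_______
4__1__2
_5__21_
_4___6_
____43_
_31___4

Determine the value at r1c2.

r3c6 = 5 (sole candidate).
r7c6 = 2 (sole candidate).
r2c6 = 4 (sole candidate).
r4c3 = 4 (hidden single in row 4).
r1c4 = 4 (hidden single in row 1).
r4c1 = 6 (hidden single in row 4).
r1c3 = 5 (hidden single in column 3).
r1c7 = 6 (sole candidate).
r1c2 = 2: row 1 has {1,3,4,5,6,7}; col 2 has {3,4,5}; region has {3,4,5} → only 2 remains.

2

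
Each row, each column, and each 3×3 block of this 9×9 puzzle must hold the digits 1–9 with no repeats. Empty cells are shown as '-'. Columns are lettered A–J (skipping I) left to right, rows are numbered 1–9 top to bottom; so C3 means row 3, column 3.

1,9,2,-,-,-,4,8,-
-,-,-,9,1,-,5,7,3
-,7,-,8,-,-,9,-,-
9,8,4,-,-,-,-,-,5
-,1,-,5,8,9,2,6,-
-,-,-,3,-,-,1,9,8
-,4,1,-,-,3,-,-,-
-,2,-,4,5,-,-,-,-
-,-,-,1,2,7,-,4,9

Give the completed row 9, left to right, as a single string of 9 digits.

J1 = 6: row 1 has {1,2,4,8,9}; col 9 has {3,5,8,9}; box has {3,4,5,7,8,9} → only 6 remains.
B2 = 6: row 2 has {1,3,5,7,9}; col 2 has {1,2,4,7,8,9}; box has {1,2,7,9} → only 6 remains.
C2 = 8: row 2 has {1,3,5,6,7,9}; col 3 has {1,2,4}; box has {1,2,6,7,9} → only 8 remains.
H4 = 3: row 4 has {4,5,8,9}; col 8 has {4,6,7,8,9}; box has {1,2,5,6,8,9} → only 3 remains.
B6 = 5: row 6 has {1,3,8,9}; col 2 has {1,2,4,6,7,8,9}; box has {1,4,8,9} → only 5 remains.
D7 = 6: row 7 has {1,3,4}; col 4 has {1,3,4,5,8,9}; box has {1,2,3,4,5,7} → only 6 remains.
E7 = 9: row 7 has {1,3,4,6}; col 5 has {1,2,5,8}; box has {1,2,3,4,5,6,7} → only 9 remains.
F8 = 8: row 8 has {2,4,5}; col 6 has {3,7,9}; box has {1,2,3,4,5,6,7,9} → only 8 remains.
H8 = 1: row 8 has {2,4,5,8}; col 8 has {3,4,6,7,8,9}; box has {4,9} → only 1 remains.
J8 = 7: row 8 has {1,2,4,5,8}; col 9 has {3,5,6,8,9}; box has {1,4,9} → only 7 remains.
B9 = 3: row 9 has {1,2,4,7,9}; col 2 has {1,2,4,5,6,7,8,9}; box has {1,2,4} → only 3 remains.
D1 = 7: row 1 has {1,2,4,6,8,9}; col 4 has {1,3,4,5,6,8,9}; box has {1,8,9} → only 7 remains.
E1 = 3: row 1 has {1,2,4,6,7,8,9}; col 5 has {1,2,5,8,9}; box has {1,7,8,9} → only 3 remains.
F1 = 5: row 1 has {1,2,3,4,6,7,8,9}; col 6 has {3,7,8,9}; box has {1,3,7,8,9} → only 5 remains.
A2 = 4: row 2 has {1,3,5,6,7,8,9}; col 1 has {1,9}; box has {1,2,6,7,8,9} → only 4 remains.
F2 = 2: row 2 has {1,3,4,5,6,7,8,9}; col 6 has {3,5,7,8,9}; box has {1,3,5,7,8,9} → only 2 remains.
H3 = 2: row 3 has {7,8,9}; col 8 has {1,3,4,6,7,8,9}; box has {3,4,5,6,7,8,9} → only 2 remains.
J3 = 1: row 3 has {2,7,8,9}; col 9 has {3,5,6,7,8,9}; box has {2,3,4,5,6,7,8,9} → only 1 remains.
D4 = 2: row 4 has {3,4,5,8,9}; col 4 has {1,3,4,5,6,7,8,9}; box has {3,5,8,9} → only 2 remains.
G4 = 7: row 4 has {2,3,4,5,8,9}; col 7 has {1,2,4,5,9}; box has {1,2,3,5,6,8,9} → only 7 remains.
J5 = 4: row 5 has {1,2,5,6,8,9}; col 9 has {1,3,5,6,7,8,9}; box has {1,2,3,5,6,7,8,9} → only 4 remains.
G7 = 8: row 7 has {1,3,4,6,9}; col 7 has {1,2,4,5,7,9}; box has {1,4,7,9} → only 8 remains.
H7 = 5: row 7 has {1,3,4,6,8,9}; col 8 has {1,2,3,4,6,7,8,9}; box has {1,4,7,8,9} → only 5 remains.
J7 = 2: row 7 has {1,3,4,5,6,8,9}; col 9 has {1,3,4,5,6,7,8,9}; box has {1,4,5,7,8,9} → only 2 remains.
A8 = 6: row 8 has {1,2,4,5,7,8}; col 1 has {1,4,9}; box has {1,2,3,4} → only 6 remains.
C8 = 9: row 8 has {1,2,4,5,6,7,8}; col 3 has {1,2,4,8}; box has {1,2,3,4,6} → only 9 remains.
G8 = 3: row 8 has {1,2,4,5,6,7,8,9}; col 7 has {1,2,4,5,7,8,9}; box has {1,2,4,5,7,8,9} → only 3 remains.
C9 = 5: row 9 has {1,2,3,4,7,9}; col 3 has {1,2,4,8,9}; box has {1,2,3,4,6,9} → only 5 remains.
G9 = 6: row 9 has {1,2,3,4,5,7,9}; col 7 has {1,2,3,4,5,7,8,9}; box has {1,2,3,4,5,7,8,9} → only 6 remains.
C3 = 3: row 3 has {1,2,7,8,9}; col 3 has {1,2,4,5,8,9}; box has {1,2,4,6,7,8,9} → only 3 remains.
E4 = 6: row 4 has {2,3,4,5,7,8,9}; col 5 has {1,2,3,5,8,9}; box has {2,3,5,8,9} → only 6 remains.
F4 = 1: row 4 has {2,3,4,5,6,7,8,9}; col 6 has {2,3,5,7,8,9}; box has {2,3,5,6,8,9} → only 1 remains.
C5 = 7: row 5 has {1,2,4,5,6,8,9}; col 3 has {1,2,3,4,5,8,9}; box has {1,4,5,8,9} → only 7 remains.
A6 = 2: row 6 has {1,3,5,8,9}; col 1 has {1,4,6,9}; box has {1,4,5,7,8,9} → only 2 remains.
C6 = 6: row 6 has {1,2,3,5,8,9}; col 3 has {1,2,3,4,5,7,8,9}; box has {1,2,4,5,7,8,9} → only 6 remains.
F6 = 4: row 6 has {1,2,3,5,6,8,9}; col 6 has {1,2,3,5,7,8,9}; box has {1,2,3,5,6,8,9} → only 4 remains.
A7 = 7: row 7 has {1,2,3,4,5,6,8,9}; col 1 has {1,2,4,6,9}; box has {1,2,3,4,5,6,9} → only 7 remains.
A9 = 8: row 9 has {1,2,3,4,5,6,7,9}; col 1 has {1,2,4,6,7,9}; box has {1,2,3,4,5,6,7,9} → only 8 remains.

835127649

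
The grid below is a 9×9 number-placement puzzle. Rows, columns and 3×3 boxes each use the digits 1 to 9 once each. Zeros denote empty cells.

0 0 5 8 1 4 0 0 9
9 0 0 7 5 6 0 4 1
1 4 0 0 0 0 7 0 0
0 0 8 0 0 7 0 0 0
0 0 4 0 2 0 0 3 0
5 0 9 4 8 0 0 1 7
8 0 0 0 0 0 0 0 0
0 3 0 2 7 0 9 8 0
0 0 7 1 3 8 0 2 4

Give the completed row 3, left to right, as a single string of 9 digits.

R1C8 = 6 (sole candidate).
R3C5 = 9: row 3 has {1,4,7}; col 5 has {1,2,3,5,7,8}; box has {1,4,5,6,7,8} → only 9 remains.
R3C8 = 5: row 3 has {1,4,7,9}; col 8 has {1,2,3,4,6,8}; box has {1,4,6,7,9} → only 5 remains.
R4C5 = 6 (sole candidate).
R4C8 = 9 (sole candidate).
R6C6 = 3 (sole candidate).
R7C5 = 4 (sole candidate).
R7C8 = 7 (sole candidate).
R8C6 = 5 (sole candidate).
R8C9 = 6 (sole candidate).
R9C1 = 6 (sole candidate).
R9C7 = 5 (sole candidate).
R3C4 = 3: row 3 has {1,4,5,7,9}; col 4 has {1,2,4,7,8}; box has {1,4,5,6,7,8,9} → only 3 remains.
R3C6 = 2: row 3 has {1,3,4,5,7,9}; col 6 has {3,4,5,6,7,8}; box has {1,3,4,5,6,7,8,9} → only 2 remains.
R3C9 = 8: row 3 has {1,2,3,4,5,7,9}; col 9 has {1,4,6,7,9}; box has {1,4,5,6,7,9} → only 8 remains.
R4C4 = 5 (sole candidate).
R4C9 = 2 (sole candidate).
R5C1 = 7 (sole candidate).
R5C4 = 9 (sole candidate).
R5C6 = 1 (sole candidate).
R5C9 = 5 (sole candidate).
R6C7 = 6 (sole candidate).
R7C4 = 6 (sole candidate).
R7C6 = 9 (sole candidate).
R7C9 = 3 (sole candidate).
R8C1 = 4 (sole candidate).
R8C3 = 1 (sole candidate).
R9C2 = 9 (sole candidate).
R3C3 = 6: row 3 has {1,2,3,4,5,7,8,9}; col 3 has {1,4,5,7,8,9}; box has {1,4,5,9} → only 6 remains.

146392758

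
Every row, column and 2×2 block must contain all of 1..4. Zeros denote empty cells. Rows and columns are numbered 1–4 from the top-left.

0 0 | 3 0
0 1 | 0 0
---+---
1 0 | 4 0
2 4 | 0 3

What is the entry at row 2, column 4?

4

row 1, column 1 = 4: row 1 has {3}; col 1 has {1,2}; box has {1} → only 4 remains.
row 1, column 2 = 2: row 1 has {3,4}; col 2 has {1,4}; box has {1,4} → only 2 remains.
row 1, column 4 = 1: row 1 has {2,3,4}; col 4 has {3}; box has {3} → only 1 remains.
row 2, column 1 = 3: row 2 has {1}; col 1 has {1,2,4}; box has {1,2,4} → only 3 remains.
row 2, column 3 = 2: row 2 has {1,3}; col 3 has {3,4}; box has {1,3} → only 2 remains.
row 2, column 4 = 4: row 2 has {1,2,3}; col 4 has {1,3}; box has {1,2,3} → only 4 remains.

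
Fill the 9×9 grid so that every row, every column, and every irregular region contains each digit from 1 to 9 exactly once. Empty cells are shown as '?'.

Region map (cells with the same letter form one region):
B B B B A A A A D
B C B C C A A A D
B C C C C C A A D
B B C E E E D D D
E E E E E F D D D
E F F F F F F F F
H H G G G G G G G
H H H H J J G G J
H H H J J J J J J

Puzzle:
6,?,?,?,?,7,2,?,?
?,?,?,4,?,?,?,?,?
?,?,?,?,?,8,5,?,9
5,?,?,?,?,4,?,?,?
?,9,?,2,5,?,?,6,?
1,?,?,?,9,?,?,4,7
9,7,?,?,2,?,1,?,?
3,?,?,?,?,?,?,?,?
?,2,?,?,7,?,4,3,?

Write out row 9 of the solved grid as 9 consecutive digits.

row 3, column 8 = 1: row 3 has {5,8,9}; col 8 has {3,4,6}; region has {2,5,7} → only 1 remains.
row 9, column 1 = 8: row 9 has {2,3,4,7}; col 1 has {1,3,5,6,9}; region has {2,3,7,9} → only 8 remains.
row 5, column 1 = 7: row 5 has {2,5,6,9}; col 1 has {1,3,5,6,8,9}; region has {1,2,4,5,9} → only 7 remains.
row 2, column 1 = 2: row 2 has {4}; col 1 has {1,3,5,6,7,8,9}; region has {5,6} → only 2 remains.
row 3, column 1 = 4: row 3 has {1,5,8,9}; col 1 has {1,2,3,5,6,7,8,9}; region has {2,5,6} → only 4 remains.
row 1, column 9 = 5: in row 1, 5 can only go here (every other open cell in that row sees a 5).
row 1, column 5 = 4: in row 1, 4 can only go here (every other open cell in that row sees a 4).
row 2, column 2 = 5: in row 2, 5 can only go here (every other open cell in that row sees a 5).
row 2, column 3 = 7: in row 2, 7 can only go here (every other open cell in that row sees a 7).
row 3, column 3 = 2: in row 3, 2 can only go here (every other open cell in that row sees a 2).
row 3, column 4 = 7: in row 3, 7 can only go here (every other open cell in that row sees a 7).
row 4, column 3 = 9: in row 4, 9 can only go here (every other open cell in that row sees a 9).
row 5, column 9 = 4: in row 5, 4 can only go here (every other open cell in that row sees a 4).
row 5, column 6 = 1: in row 5, 1 can only go here (every other open cell in that row sees a 1).
row 6, column 6 = 2: in row 6, 2 can only go here (every other open cell in that row sees a 2).
row 7, column 3 = 4: in row 7, 4 can only go here (every other open cell in that row sees a 4).
row 8, column 9 = 2: in row 8, 2 can only go here (every other open cell in that row sees a 2).
row 8, column 2 = 4: in row 8, 4 can only go here (every other open cell in that row sees a 4).
row 4, column 8 = 2: in row 4, 2 can only go here (every other open cell in that row sees a 2).
row 4, column 7 = 7: in row 4, 7 can only go here (every other open cell in that row sees a 7).
row 8, column 8 = 7: in row 8, 7 can only go here (every other open cell in that row sees a 7).
row 7, column 8 = 5: in column 8, 5 can only go here (every other open cell in that column sees a 5).
row 1, column 4 = 9: in region B, 9 can only go here (every other open cell in that region sees a 9).
row 1, column 8 = 8: row 1 has {2,4,5,6,7,9}; col 8 has {1,2,3,4,5,6,7}; region has {1,2,4,5,7} → only 8 remains.
row 2, column 8 = 9: row 2 has {2,4,5,7}; col 8 has {1,2,3,4,5,6,7,8}; region has {1,2,4,5,7,8} → only 9 remains.
row 2, column 9 = 8: in row 2, 8 can only go here (every other open cell in that row sees an 8).
row 5, column 7 = 3: row 5 has {1,2,4,5,6,7,9}; col 7 has {1,2,4,5,7}; region has {2,4,5,6,7,8,9} → only 3 remains.
row 2, column 7 = 6: row 2 has {2,4,5,7,8,9}; col 7 has {1,2,3,4,5,7}; region has {1,2,4,5,7,8,9} → only 6 remains.
row 4, column 9 = 1: row 4 has {2,4,5,7,9}; col 9 has {2,4,5,7,8,9}; region has {2,3,4,5,6,7,8,9} → only 1 remains.
row 5, column 3 = 8: row 5 has {1,2,3,4,5,6,7,9}; col 3 has {2,4,7,9}; region has {1,2,4,5,7,9} → only 8 remains.
row 6, column 7 = 8: row 6 has {1,2,4,7,9}; col 7 has {1,2,3,4,5,6,7}; region has {1,2,4,7,9} → only 8 remains.
row 8, column 7 = 9: row 8 has {2,3,4,7}; col 7 has {1,2,3,4,5,6,7,8}; region has {1,2,4,5,7} → only 9 remains.
row 9, column 9 = 6: row 9 has {2,3,4,7,8}; col 9 has {1,2,4,5,7,8,9}; region has {2,3,4,7} → only 6 remains.
row 2, column 6 = 3: row 2 has {2,4,5,6,7,8,9}; col 6 has {1,2,4,7,8}; region has {1,2,4,5,6,7,8,9} → only 3 remains.
row 7, column 6 = 6: row 7 has {1,2,4,5,7,9}; col 6 has {1,2,3,4,7,8}; region has {1,2,4,5,7,9} → only 6 remains.
row 7, column 9 = 3: row 7 has {1,2,4,5,6,7,9}; col 9 has {1,2,4,5,6,7,8,9}; region has {1,2,4,5,6,7,9} → only 3 remains.
row 8, column 6 = 5: row 8 has {2,3,4,7,9}; col 6 has {1,2,3,4,6,7,8}; region has {2,3,4,6,7} → only 5 remains.
row 9, column 4 = 1: row 9 has {2,3,4,6,7,8}; col 4 has {2,4,7,9}; region has {2,3,4,5,6,7} → only 1 remains.
row 9, column 6 = 9: row 9 has {1,2,3,4,6,7,8}; col 6 has {1,2,3,4,5,6,7,8}; region has {1,2,3,4,5,6,7} → only 9 remains.
row 2, column 5 = 1: row 2 has {2,3,4,5,6,7,8,9}; col 5 has {2,4,5,7,9}; region has {2,4,5,7,8,9} → only 1 remains.
row 7, column 4 = 8: row 7 has {1,2,3,4,5,6,7,9}; col 4 has {1,2,4,7,9}; region has {1,2,3,4,5,6,7,9} → only 8 remains.
row 8, column 4 = 6: row 8 has {2,3,4,5,7,9}; col 4 has {1,2,4,7,8,9}; region has {2,3,4,7,8,9} → only 6 remains.
row 8, column 5 = 8: row 8 has {2,3,4,5,6,7,9}; col 5 has {1,2,4,5,7,9}; region has {1,2,3,4,5,6,7,9} → only 8 remains.
row 9, column 3 = 5: row 9 has {1,2,3,4,6,7,8,9}; col 3 has {2,4,7,8,9}; region has {2,3,4,6,7,8,9} → only 5 remains.

825179436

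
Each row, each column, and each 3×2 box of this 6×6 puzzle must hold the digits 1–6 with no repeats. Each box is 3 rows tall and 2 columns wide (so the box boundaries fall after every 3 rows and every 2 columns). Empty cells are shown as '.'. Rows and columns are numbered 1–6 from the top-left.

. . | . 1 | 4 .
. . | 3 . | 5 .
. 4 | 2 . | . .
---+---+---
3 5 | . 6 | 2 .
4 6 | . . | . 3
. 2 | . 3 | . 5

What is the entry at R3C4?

5

R1C2 = 3 (sole candidate).
R2C2 = 1 (sole candidate).
R2C4 = 4 (sole candidate).
R3C4 = 5: row 3 has {2,4}; col 4 has {1,3,4,6}; box has {1,2,3,4} → only 5 remains.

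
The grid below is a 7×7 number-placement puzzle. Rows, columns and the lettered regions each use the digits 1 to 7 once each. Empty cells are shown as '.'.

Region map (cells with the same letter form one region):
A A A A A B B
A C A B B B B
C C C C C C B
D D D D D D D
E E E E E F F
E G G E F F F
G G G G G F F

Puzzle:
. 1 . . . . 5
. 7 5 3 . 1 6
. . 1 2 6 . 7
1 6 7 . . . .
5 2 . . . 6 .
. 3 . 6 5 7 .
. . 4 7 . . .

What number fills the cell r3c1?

3

r1c4 = 4 (sole candidate).
r1c6 = 2 (sole candidate).
r2c1 = 2 (sole candidate).
r2c5 = 4 (sole candidate).
r4c4 = 5 (sole candidate).
r5c3 = 3 (sole candidate).
r5c4 = 1 (sole candidate).
r5c5 = 7 (sole candidate).
r5c7 = 4 (sole candidate).
r6c1 = 4 (sole candidate).
r6c3 = 2 (sole candidate).
r6c7 = 1 (sole candidate).
r7c1 = 6 (sole candidate).
r7c2 = 5 (sole candidate).
r7c5 = 1 (sole candidate).
r7c6 = 3 (sole candidate).
r7c7 = 2 (sole candidate).
r1c3 = 6 (sole candidate).
r1c5 = 3 (sole candidate).
r3c1 = 3: row 3 has {1,2,6,7}; col 1 has {1,2,4,5,6}; region has {1,2,6,7} → only 3 remains.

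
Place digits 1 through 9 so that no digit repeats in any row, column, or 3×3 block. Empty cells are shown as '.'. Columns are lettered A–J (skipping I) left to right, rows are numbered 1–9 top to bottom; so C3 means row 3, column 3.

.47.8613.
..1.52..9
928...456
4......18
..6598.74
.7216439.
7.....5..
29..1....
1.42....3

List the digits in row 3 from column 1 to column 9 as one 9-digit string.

928731456

A1 = 5: row 1 has {1,3,4,6,7,8}; col 1 has {1,2,4,7,9}; box has {1,2,4,7,8,9} → only 5 remains.
D1 = 9: row 1 has {1,3,4,5,6,7,8}; col 4 has {1,2,5}; box has {2,5,6,8} → only 9 remains.
J1 = 2: row 1 has {1,3,4,5,6,7,8,9}; col 9 has {3,4,6,8,9}; box has {1,3,4,5,6,9} → only 2 remains.
H2 = 8: row 2 has {1,2,5,9}; col 8 has {1,3,5,7,9}; box has {1,2,3,4,5,6,9} → only 8 remains.
A5 = 3: row 5 has {4,5,6,7,8,9}; col 1 has {1,2,4,5,7,9}; box has {2,4,6,7} → only 3 remains.
B5 = 1: row 5 has {3,4,5,6,7,8,9}; col 2 has {2,4,7,9}; box has {2,3,4,6,7} → only 1 remains.
G5 = 2: row 5 has {1,3,4,5,6,7,8,9}; col 7 has {1,3,4,5}; box has {1,3,4,7,8,9} → only 2 remains.
A6 = 8: row 6 has {1,2,3,4,6,7,9}; col 1 has {1,2,3,4,5,7,9}; box has {1,2,3,4,6,7} → only 8 remains.
J6 = 5: row 6 has {1,2,3,4,6,7,8,9}; col 9 has {2,3,4,6,8,9}; box has {1,2,3,4,7,8,9} → only 5 remains.
C7 = 3: row 7 has {5,7}; col 3 has {1,2,4,6,7,8}; box has {1,2,4,7,9} → only 3 remains.
E7 = 4: row 7 has {3,5,7}; col 5 has {1,5,6,8,9}; box has {1,2} → only 4 remains.
F7 = 9: row 7 has {3,4,5,7}; col 6 has {2,4,6,8}; box has {1,2,4} → only 9 remains.
J7 = 1: row 7 has {3,4,5,7,9}; col 9 has {2,3,4,5,6,8,9}; box has {3,5} → only 1 remains.
C8 = 5: row 8 has {1,2,9}; col 3 has {1,2,3,4,6,7,8}; box has {1,2,3,4,7,9} → only 5 remains.
J8 = 7: row 8 has {1,2,5,9}; col 9 has {1,2,3,4,5,6,8,9}; box has {1,3,5} → only 7 remains.
E9 = 7: row 9 has {1,2,3,4}; col 5 has {1,4,5,6,8,9}; box has {1,2,4,9} → only 7 remains.
F9 = 5: row 9 has {1,2,3,4,7}; col 6 has {2,4,6,8,9}; box has {1,2,4,7,9} → only 5 remains.
H9 = 6: row 9 has {1,2,3,4,5,7}; col 8 has {1,3,5,7,8,9}; box has {1,3,5,7} → only 6 remains.
A2 = 6: row 2 has {1,2,5,8,9}; col 1 has {1,2,3,4,5,7,8,9}; box has {1,2,4,5,7,8,9} → only 6 remains.
B2 = 3: row 2 has {1,2,5,6,8,9}; col 2 has {1,2,4,7,9}; box has {1,2,4,5,6,7,8,9} → only 3 remains.
G2 = 7: row 2 has {1,2,3,5,6,8,9}; col 7 has {1,2,3,4,5}; box has {1,2,3,4,5,6,8,9} → only 7 remains.
E3 = 3: row 3 has {2,4,5,6,8,9}; col 5 has {1,4,5,6,7,8,9}; box has {2,5,6,8,9} → only 3 remains.
B4 = 5: row 4 has {1,4,8}; col 2 has {1,2,3,4,7,9}; box has {1,2,3,4,6,7,8} → only 5 remains.
C4 = 9: row 4 has {1,4,5,8}; col 3 has {1,2,3,4,5,6,7,8}; box has {1,2,3,4,5,6,7,8} → only 9 remains.
E4 = 2: row 4 has {1,4,5,8,9}; col 5 has {1,3,4,5,6,7,8,9}; box has {1,4,5,6,8,9} → only 2 remains.
G4 = 6: row 4 has {1,2,4,5,8,9}; col 7 has {1,2,3,4,5,7}; box has {1,2,3,4,5,7,8,9} → only 6 remains.
H7 = 2: row 7 has {1,3,4,5,7,9}; col 8 has {1,3,5,6,7,8,9}; box has {1,3,5,6,7} → only 2 remains.
F8 = 3: row 8 has {1,2,5,7,9}; col 6 has {2,4,5,6,8,9}; box has {1,2,4,5,7,9} → only 3 remains.
G8 = 8: row 8 has {1,2,3,5,7,9}; col 7 has {1,2,3,4,5,6,7}; box has {1,2,3,5,6,7} → only 8 remains.
H8 = 4: row 8 has {1,2,3,5,7,8,9}; col 8 has {1,2,3,5,6,7,8,9}; box has {1,2,3,5,6,7,8} → only 4 remains.
B9 = 8: row 9 has {1,2,3,4,5,6,7}; col 2 has {1,2,3,4,5,7,9}; box has {1,2,3,4,5,7,9} → only 8 remains.
G9 = 9: row 9 has {1,2,3,4,5,6,7,8}; col 7 has {1,2,3,4,5,6,7,8}; box has {1,2,3,4,5,6,7,8} → only 9 remains.
D2 = 4: row 2 has {1,2,3,5,6,7,8,9}; col 4 has {1,2,5,9}; box has {2,3,5,6,8,9} → only 4 remains.
D3 = 7: row 3 has {2,3,4,5,6,8,9}; col 4 has {1,2,4,5,9}; box has {2,3,4,5,6,8,9} → only 7 remains.
F3 = 1: row 3 has {2,3,4,5,6,7,8,9}; col 6 has {2,3,4,5,6,8,9}; box has {2,3,4,5,6,7,8,9} → only 1 remains.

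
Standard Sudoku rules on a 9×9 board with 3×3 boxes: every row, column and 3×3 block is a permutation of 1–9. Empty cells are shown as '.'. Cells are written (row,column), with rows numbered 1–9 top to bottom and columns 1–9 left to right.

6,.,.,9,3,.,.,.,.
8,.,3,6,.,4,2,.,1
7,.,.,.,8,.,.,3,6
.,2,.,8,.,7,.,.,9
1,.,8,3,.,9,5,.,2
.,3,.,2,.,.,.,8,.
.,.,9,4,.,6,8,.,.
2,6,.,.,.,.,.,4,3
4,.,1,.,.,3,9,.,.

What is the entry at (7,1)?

3

(3,7) = 4: row 3 has {3,6,7,8}; col 7 has {2,5,8,9}; box has {1,2,3,6} → only 4 remains.
(4,1) = 5: row 4 has {2,7,8,9}; col 1 has {1,2,4,6,7,8}; box has {1,2,3,8} → only 5 remains.
(6,1) = 9: row 6 has {2,3,8}; col 1 has {1,2,4,5,6,7,8}; box has {1,2,3,5,8} → only 9 remains.
(7,1) = 3: row 7 has {4,6,8,9}; col 1 has {1,2,4,5,6,7,8,9}; box has {1,2,4,6,9} → only 3 remains.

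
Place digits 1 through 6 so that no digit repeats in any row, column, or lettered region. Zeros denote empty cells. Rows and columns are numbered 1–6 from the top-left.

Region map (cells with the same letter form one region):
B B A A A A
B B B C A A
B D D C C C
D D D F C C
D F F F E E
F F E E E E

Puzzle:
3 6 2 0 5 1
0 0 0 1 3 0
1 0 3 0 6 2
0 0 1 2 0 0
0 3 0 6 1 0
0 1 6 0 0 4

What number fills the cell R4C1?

6

R1C4 = 4: row 1 has {1,2,3,5,6}; col 4 has {1,2,6}; region has {1,2,3,5} → only 4 remains.
R2C6 = 6: row 2 has {1,3}; col 6 has {1,2,4}; region has {1,2,3,4,5} → only 6 remains.
R3C4 = 5: row 3 has {1,2,3,6}; col 4 has {1,2,4,6}; region has {1,2,6} → only 5 remains.
R4C5 = 4: row 4 has {1,2}; col 5 has {1,3,5,6}; region has {1,2,5,6} → only 4 remains.
R4C6 = 3: row 4 has {1,2,4}; col 6 has {1,2,4,6}; region has {1,2,4,5,6} → only 3 remains.
R5C6 = 5: row 5 has {1,3,6}; col 6 has {1,2,3,4,6}; region has {1,4,6} → only 5 remains.
R6C1 = 5: row 6 has {1,4,6}; col 1 has {1,3}; region has {1,2,3,6} → only 5 remains.
R6C4 = 3: row 6 has {1,4,5,6}; col 4 has {1,2,4,5,6}; region has {1,4,5,6} → only 3 remains.
R6C5 = 2: row 6 has {1,3,4,5,6}; col 5 has {1,3,4,5,6}; region has {1,3,4,5,6} → only 2 remains.
R3C2 = 4: row 3 has {1,2,3,5,6}; col 2 has {1,3,6}; region has {1,3} → only 4 remains.
R4C1 = 6: row 4 has {1,2,3,4}; col 1 has {1,3,5}; region has {1,3,4} → only 6 remains.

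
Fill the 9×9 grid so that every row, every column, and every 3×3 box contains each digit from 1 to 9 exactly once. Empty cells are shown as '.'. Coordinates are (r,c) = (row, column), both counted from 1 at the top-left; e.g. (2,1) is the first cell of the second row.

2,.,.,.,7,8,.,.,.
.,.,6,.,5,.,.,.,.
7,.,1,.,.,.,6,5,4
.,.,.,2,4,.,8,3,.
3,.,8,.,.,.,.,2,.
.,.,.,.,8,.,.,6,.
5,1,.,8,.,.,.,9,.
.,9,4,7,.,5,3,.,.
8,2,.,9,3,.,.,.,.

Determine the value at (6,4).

(1,8) = 1 (sole candidate).
(3,4) = 3 (sole candidate).
(8,1) = 6 (sole candidate).
(8,8) = 8 (sole candidate).
(9,3) = 7 (sole candidate).
(9,8) = 4 (sole candidate).
(1,7) = 9 (sole candidate).
(1,9) = 3 (sole candidate).
(2,8) = 7 (sole candidate).
(3,2) = 8 (sole candidate).
(7,3) = 3 (sole candidate).
(1,3) = 5 (sole candidate).
(2,7) = 2 (sole candidate).
(2,9) = 8 (sole candidate).
(4,3) = 9 (sole candidate).
(6,3) = 2 (sole candidate).
(7,7) = 7 (sole candidate).
(1,2) = 4 (sole candidate).
(1,4) = 6 (sole candidate).
(2,1) = 9 (sole candidate).
(2,2) = 3 (sole candidate).
(4,1) = 1 (sole candidate).
(6,1) = 4 (sole candidate).
(5,7) = 4 (hidden single in row 5).
(6,6) = 3 (hidden single in row 6).
(6,9) = 9 (hidden single in row 6).
(6,2) = 7 (hidden single in row 6).
(7,6) = 4 (hidden single in row 7).
(2,6) = 1 (sole candidate).
(9,6) = 6 (sole candidate).
(2,4) = 4 (sole candidate).
(4,6) = 7 (sole candidate).
(4,9) = 5 (sole candidate).
(5,6) = 9 (sole candidate).
(6,7) = 1 (sole candidate).
(7,5) = 2 (sole candidate).
(7,9) = 6 (sole candidate).
(8,5) = 1 (sole candidate).
(8,9) = 2 (sole candidate).
(9,7) = 5 (sole candidate).
(9,9) = 1 (sole candidate).
(3,5) = 9 (sole candidate).
(3,6) = 2 (sole candidate).
(4,2) = 6 (sole candidate).
(5,2) = 5 (sole candidate).
(5,4) = 1 (sole candidate).
(5,5) = 6 (sole candidate).
(5,9) = 7 (sole candidate).
(6,4) = 5: row 6 has {1,2,3,4,6,7,8,9}; col 4 has {1,2,3,4,6,7,8,9}; box has {1,2,3,4,6,7,8,9} → only 5 remains.

5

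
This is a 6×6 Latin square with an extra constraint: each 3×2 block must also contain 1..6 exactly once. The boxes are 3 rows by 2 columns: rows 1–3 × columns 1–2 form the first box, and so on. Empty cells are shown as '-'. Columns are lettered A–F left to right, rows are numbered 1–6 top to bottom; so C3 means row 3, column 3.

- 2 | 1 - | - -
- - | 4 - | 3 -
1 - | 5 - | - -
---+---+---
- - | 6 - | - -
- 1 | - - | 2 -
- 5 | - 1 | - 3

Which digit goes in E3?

B2 = 6: row 2 has {3,4}; col 2 has {1,2,5}; box has {1,2} → only 6 remains.
D2 = 2: row 2 has {3,4,6}; col 4 has {1}; box has {1,4,5} → only 2 remains.
C5 = 3: row 5 has {1,2}; col 3 has {1,4,5,6}; box has {1,6} → only 3 remains.
C6 = 2: row 6 has {1,3,5}; col 3 has {1,3,4,5,6}; box has {1,3,6} → only 2 remains.
A2 = 5: row 2 has {2,3,4,6}; col 1 has {1}; box has {1,2,6} → only 5 remains.
F2 = 1: row 2 has {2,3,4,5,6}; col 6 has {3}; box has {3} → only 1 remains.
F3 = 2: in row 3, 2 can only go here (every other open cell in that row sees a 2).
E4 = 1: in row 4, 1 can only go here (every other open cell in that row sees a 1).
A4 = 2: in row 4, 2 can only go here (every other open cell in that row sees a 2).
B4 = 3: in row 4, 3 can only go here (every other open cell in that row sees a 3).
B3 = 4: row 3 has {1,2,5}; col 2 has {1,2,3,5,6}; box has {1,2,5,6} → only 4 remains.
E3 = 6: row 3 has {1,2,4,5}; col 5 has {1,2,3}; box has {1,2,3} → only 6 remains.

6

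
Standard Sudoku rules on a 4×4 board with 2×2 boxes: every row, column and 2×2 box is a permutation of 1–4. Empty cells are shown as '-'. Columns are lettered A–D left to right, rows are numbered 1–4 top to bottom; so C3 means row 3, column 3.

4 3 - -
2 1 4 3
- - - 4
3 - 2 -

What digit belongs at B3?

2

C1 = 1: row 1 has {3,4}; col 3 has {2,4}; box has {3,4} → only 1 remains.
D1 = 2: row 1 has {1,3,4}; col 4 has {3,4}; box has {1,3,4} → only 2 remains.
A3 = 1: row 3 has {4}; col 1 has {2,3,4}; box has {3} → only 1 remains.
B3 = 2: row 3 has {1,4}; col 2 has {1,3}; box has {1,3} → only 2 remains.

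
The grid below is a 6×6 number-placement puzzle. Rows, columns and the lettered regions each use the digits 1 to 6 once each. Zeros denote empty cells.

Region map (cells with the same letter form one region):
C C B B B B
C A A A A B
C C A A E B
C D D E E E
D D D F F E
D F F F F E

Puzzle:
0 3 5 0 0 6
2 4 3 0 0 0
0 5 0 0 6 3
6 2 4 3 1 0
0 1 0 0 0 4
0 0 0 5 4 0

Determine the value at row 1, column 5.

2

row 1, column 5 = 2: row 1 has {3,5,6}; col 5 has {1,4,6}; region has {3,5,6} → only 2 remains.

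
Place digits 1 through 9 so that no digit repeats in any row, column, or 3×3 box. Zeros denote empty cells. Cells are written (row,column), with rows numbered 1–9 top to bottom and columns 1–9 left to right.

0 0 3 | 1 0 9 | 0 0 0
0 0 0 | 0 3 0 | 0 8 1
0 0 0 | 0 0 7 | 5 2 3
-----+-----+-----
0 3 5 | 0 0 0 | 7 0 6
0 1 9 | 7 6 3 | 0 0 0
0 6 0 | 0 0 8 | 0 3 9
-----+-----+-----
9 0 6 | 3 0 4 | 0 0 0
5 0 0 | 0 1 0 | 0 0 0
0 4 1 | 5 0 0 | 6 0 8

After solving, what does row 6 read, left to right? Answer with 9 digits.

(1,7) = 4: row 1 has {1,3,9}; col 7 has {5,6,7}; box has {1,2,3,5,8} → only 4 remains.
(1,9) = 7: row 1 has {1,3,4,9}; col 9 has {1,3,6,8,9}; box has {1,2,3,4,5,8} → only 7 remains.
(2,7) = 9: row 2 has {1,3,8}; col 7 has {4,5,6,7}; box has {1,2,3,4,5,7,8} → only 9 remains.
(9,6) = 2: row 9 has {1,4,5,6,8}; col 6 has {3,4,7,8,9}; box has {1,3,4,5} → only 2 remains.
(1,8) = 6: row 1 has {1,3,4,7,9}; col 8 has {2,3,8}; box has {1,2,3,4,5,7,8,9} → only 6 remains.
(4,6) = 1: row 4 has {3,5,6,7}; col 6 has {2,3,4,7,8,9}; box has {3,6,7,8} → only 1 remains.
(4,8) = 4: row 4 has {1,3,5,6,7}; col 8 has {2,3,6,8}; box has {3,6,7,9} → only 4 remains.
(5,8) = 5: row 5 has {1,3,6,7,9}; col 8 has {2,3,4,6,8}; box has {3,4,6,7,9} → only 5 remains.
(5,9) = 2: row 5 has {1,3,5,6,7,9}; col 9 has {1,3,6,7,8,9}; box has {3,4,5,6,7,9} → only 2 remains.
(6,7) = 1: row 6 has {3,6,8,9}; col 7 has {4,5,6,7,9}; box has {2,3,4,5,6,7,9} → only 1 remains.
(7,7) = 2: row 7 has {3,4,6,9}; col 7 has {1,4,5,6,7,9}; box has {6,8} → only 2 remains.
(7,9) = 5: row 7 has {2,3,4,6,9}; col 9 has {1,2,3,6,7,8,9}; box has {2,6,8} → only 5 remains.
(8,6) = 6: row 8 has {1,5}; col 6 has {1,2,3,4,7,8,9}; box has {1,2,3,4,5} → only 6 remains.
(8,7) = 3: row 8 has {1,5,6}; col 7 has {1,2,4,5,6,7,9}; box has {2,5,6,8} → only 3 remains.
(8,9) = 4: row 8 has {1,3,5,6}; col 9 has {1,2,3,5,6,7,8,9}; box has {2,3,5,6,8} → only 4 remains.
(2,6) = 5: row 2 has {1,3,8,9}; col 6 has {1,2,3,4,6,7,8,9}; box has {1,3,7,9} → only 5 remains.
(5,7) = 8: row 5 has {1,2,3,5,6,7,9}; col 7 has {1,2,3,4,5,6,7,9}; box has {1,2,3,4,5,6,7,9} → only 8 remains.
(5,1) = 4: row 5 has {1,2,3,5,6,7,8,9}; col 1 has {5,9}; box has {1,3,5,6,9} → only 4 remains.
(1,2) = 5: in row 1, 5 can only go here (every other open cell in that row sees a 5).
(3,1) = 1: in row 3, 1 can only go here (every other open cell in that row sees a 1).
(3,2) = 9: in row 3, 9 can only go here (every other open cell in that row sees a 9).
(3,4) = 6: in row 3, 6 can only go here (every other open cell in that row sees a 6).
(2,1) = 6: in row 2, 6 can only go here (every other open cell in that row sees a 6).
(4,1) = 8: in row 4, 8 can only go here (every other open cell in that row sees an 8).
(1,1) = 2: row 1 has {1,3,4,5,6,7,9}; col 1 has {1,4,5,6,8,9}; box has {1,3,5,6,9} → only 2 remains.
(1,5) = 8: row 1 has {1,2,3,4,5,6,7,9}; col 5 has {1,3,6}; box has {1,3,5,6,7,9} → only 8 remains.
(2,2) = 7: row 2 has {1,3,5,6,8,9}; col 2 has {1,3,4,5,6,9}; box has {1,2,3,5,6,9} → only 7 remains.
(2,3) = 4: row 2 has {1,3,5,6,7,8,9}; col 3 has {1,3,5,6,9}; box has {1,2,3,5,6,7,9} → only 4 remains.
(2,4) = 2: row 2 has {1,3,4,5,6,7,8,9}; col 4 has {1,3,5,6,7}; box has {1,3,5,6,7,8,9} → only 2 remains.
(3,3) = 8: row 3 has {1,2,3,5,6,7,9}; col 3 has {1,3,4,5,6,9}; box has {1,2,3,4,5,6,7,9} → only 8 remains.
(3,5) = 4: row 3 has {1,2,3,5,6,7,8,9}; col 5 has {1,3,6,8}; box has {1,2,3,5,6,7,8,9} → only 4 remains.
(4,4) = 9: row 4 has {1,3,4,5,6,7,8}; col 4 has {1,2,3,5,6,7}; box has {1,3,6,7,8} → only 9 remains.
(4,5) = 2: row 4 has {1,3,4,5,6,7,8,9}; col 5 has {1,3,4,6,8}; box has {1,3,6,7,8,9} → only 2 remains.
(6,1) = 7: row 6 has {1,3,6,8,9}; col 1 has {1,2,4,5,6,8,9}; box has {1,3,4,5,6,8,9} → only 7 remains.
(6,3) = 2: row 6 has {1,3,6,7,8,9}; col 3 has {1,3,4,5,6,8,9}; box has {1,3,4,5,6,7,8,9} → only 2 remains.
(6,4) = 4: row 6 has {1,2,3,6,7,8,9}; col 4 has {1,2,3,5,6,7,9}; box has {1,2,3,6,7,8,9} → only 4 remains.
(6,5) = 5: row 6 has {1,2,3,4,6,7,8,9}; col 5 has {1,2,3,4,6,8}; box has {1,2,3,4,6,7,8,9} → only 5 remains.

762458139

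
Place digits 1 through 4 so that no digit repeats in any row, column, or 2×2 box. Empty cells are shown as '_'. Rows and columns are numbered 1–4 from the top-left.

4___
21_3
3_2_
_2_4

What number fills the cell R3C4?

1

R1C2 = 3: row 1 has {4}; col 2 has {1,2}; box has {1,2,4} → only 3 remains.
R1C3 = 1: row 1 has {3,4}; col 3 has {2}; box has {3} → only 1 remains.
R1C4 = 2: row 1 has {1,3,4}; col 4 has {3,4}; box has {1,3} → only 2 remains.
R2C3 = 4: row 2 has {1,2,3}; col 3 has {1,2}; box has {1,2,3} → only 4 remains.
R3C2 = 4: row 3 has {2,3}; col 2 has {1,2,3}; box has {2,3} → only 4 remains.
R3C4 = 1: row 3 has {2,3,4}; col 4 has {2,3,4}; box has {2,4} → only 1 remains.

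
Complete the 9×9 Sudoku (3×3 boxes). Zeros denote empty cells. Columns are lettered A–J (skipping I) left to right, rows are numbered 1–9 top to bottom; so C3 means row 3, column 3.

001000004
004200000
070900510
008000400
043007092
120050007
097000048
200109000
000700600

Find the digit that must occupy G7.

C9 = 5 (sole candidate).
C8 = 6 (sole candidate).
C3 = 2 (sole candidate).
C6 = 9 (sole candidate).
A7 = 3 (sole candidate).
B8 = 8 (sole candidate).
A9 = 4 (sole candidate).
B9 = 1 (sole candidate).
A4 = 7 (hidden single in row 4).
E4 = 9 (hidden single in row 4).
F4 = 2 (hidden single in row 4).
J4 = 1 (hidden single in row 4).
G5 = 8 (sole candidate).
G6 = 3 (sole candidate).
H6 = 6 (sole candidate).
G8 = 7 (sole candidate).
G2 = 9 (sole candidate).
H4 = 5 (sole candidate).
D5 = 6 (sole candidate).
E5 = 1 (sole candidate).
D7 = 5 (sole candidate).
F7 = 6 (sole candidate).
H8 = 3 (sole candidate).
J8 = 5 (sole candidate).
H9 = 2 (sole candidate).
J9 = 9 (sole candidate).
G1 = 2 (sole candidate).
B4 = 6 (sole candidate).
D4 = 3 (sole candidate).
A5 = 5 (sole candidate).
E7 = 2 (sole candidate).
G7 = 1: row 7 has {2,3,4,5,6,7,8,9}; col 7 has {2,3,4,5,6,7,8,9}; box has {2,3,4,5,6,7,8,9} → only 1 remains.

1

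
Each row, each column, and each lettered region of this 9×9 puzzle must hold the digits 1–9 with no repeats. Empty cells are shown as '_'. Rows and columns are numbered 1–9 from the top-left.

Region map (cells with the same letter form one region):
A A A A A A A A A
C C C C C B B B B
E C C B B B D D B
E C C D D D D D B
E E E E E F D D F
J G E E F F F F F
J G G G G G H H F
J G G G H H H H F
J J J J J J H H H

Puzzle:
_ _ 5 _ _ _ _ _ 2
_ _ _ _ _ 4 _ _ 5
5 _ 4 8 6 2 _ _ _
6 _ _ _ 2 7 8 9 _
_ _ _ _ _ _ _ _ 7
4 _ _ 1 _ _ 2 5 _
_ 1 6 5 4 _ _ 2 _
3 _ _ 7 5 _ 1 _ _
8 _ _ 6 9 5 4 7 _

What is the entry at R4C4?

4

R3C7 = 3 (sole candidate).
R3C8 = 1 (sole candidate).
R3C9 = 9 (sole candidate).
R4C4 = 4: row 4 has {2,6,7,8,9}; col 4 has {1,5,6,7,8}; region has {1,2,3,7,8,9} → only 4 remains.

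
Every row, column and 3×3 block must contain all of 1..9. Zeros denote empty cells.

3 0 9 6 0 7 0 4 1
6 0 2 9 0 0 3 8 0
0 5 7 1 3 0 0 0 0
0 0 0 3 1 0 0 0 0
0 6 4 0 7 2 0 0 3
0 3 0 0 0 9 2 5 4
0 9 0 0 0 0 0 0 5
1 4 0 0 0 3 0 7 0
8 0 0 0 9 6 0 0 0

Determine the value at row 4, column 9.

6

row 1, column 2 = 8 (sole candidate).
row 1, column 7 = 5 (sole candidate).
row 2, column 2 = 1 (sole candidate).
row 2, column 9 = 7 (sole candidate).
row 3, column 1 = 4 (sole candidate).
row 3, column 6 = 8 (sole candidate).
row 6, column 1 = 7 (sole candidate).
row 6, column 4 = 8 (sole candidate).
row 6, column 5 = 6 (sole candidate).
row 7, column 1 = 2 (sole candidate).
row 9, column 2 = 7 (sole candidate).
row 9, column 9 = 2 (sole candidate).
row 1, column 5 = 2 (sole candidate).
row 4, column 2 = 2 (sole candidate).
row 5, column 4 = 5 (sole candidate).
row 6, column 3 = 1 (sole candidate).
row 8, column 4 = 2 (sole candidate).
row 9, column 4 = 4 (sole candidate).
row 9, column 7 = 1 (sole candidate).
row 9, column 8 = 3 (sole candidate).
row 4, column 6 = 4 (sole candidate).
row 5, column 1 = 9 (sole candidate).
row 5, column 7 = 8 (sole candidate).
row 5, column 8 = 1 (sole candidate).
row 7, column 4 = 7 (sole candidate).
row 7, column 5 = 8 (sole candidate).
row 7, column 6 = 1 (sole candidate).
row 7, column 8 = 6 (sole candidate).
row 8, column 5 = 5 (sole candidate).
row 8, column 7 = 9 (sole candidate).
row 8, column 9 = 8 (sole candidate).
row 9, column 3 = 5 (sole candidate).
row 2, column 5 = 4 (sole candidate).
row 2, column 6 = 5 (sole candidate).
row 3, column 7 = 6 (sole candidate).
row 3, column 9 = 9 (sole candidate).
row 4, column 1 = 5 (sole candidate).
row 4, column 3 = 8 (sole candidate).
row 4, column 7 = 7 (sole candidate).
row 4, column 8 = 9 (sole candidate).
row 4, column 9 = 6: row 4 has {1,2,3,4,5,7,8,9}; col 9 has {1,2,3,4,5,7,8,9}; box has {1,2,3,4,5,7,8,9} → only 6 remains.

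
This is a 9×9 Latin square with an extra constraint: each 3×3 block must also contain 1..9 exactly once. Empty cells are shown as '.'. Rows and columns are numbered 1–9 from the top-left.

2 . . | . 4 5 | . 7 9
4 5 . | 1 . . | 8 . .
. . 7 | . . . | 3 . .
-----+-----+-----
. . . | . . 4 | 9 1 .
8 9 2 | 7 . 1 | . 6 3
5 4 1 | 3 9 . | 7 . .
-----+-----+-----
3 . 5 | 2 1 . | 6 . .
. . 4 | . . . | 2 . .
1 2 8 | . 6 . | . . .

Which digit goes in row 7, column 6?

9

row 1, column 7 = 1: row 1 has {2,4,5,7,9}; col 7 has {2,3,6,7,8,9}; box has {3,7,8,9} → only 1 remains.
row 2, column 8 = 2: row 2 has {1,4,5,8}; col 8 has {1,6,7}; box has {1,3,7,8,9} → only 2 remains.
row 2, column 9 = 6: row 2 has {1,2,4,5,8}; col 9 has {3,9}; box has {1,2,3,7,8,9} → only 6 remains.
row 5, column 5 = 5: row 5 has {1,2,3,6,7,8,9}; col 5 has {1,4,6,9}; box has {1,3,4,7,9} → only 5 remains.
row 5, column 7 = 4: row 5 has {1,2,3,5,6,7,8,9}; col 7 has {1,2,3,6,7,8,9}; box has {1,3,6,7,9} → only 4 remains.
row 6, column 8 = 8: row 6 has {1,3,4,5,7,9}; col 8 has {1,2,6,7}; box has {1,3,4,6,7,9} → only 8 remains.
row 6, column 9 = 2: row 6 has {1,3,4,5,7,8,9}; col 9 has {3,6,9}; box has {1,3,4,6,7,8,9} → only 2 remains.
row 7, column 2 = 7: row 7 has {1,2,3,5,6}; col 2 has {2,4,5,9}; box has {1,2,3,4,5,8} → only 7 remains.
row 8, column 2 = 6: row 8 has {2,4}; col 2 has {2,4,5,7,9}; box has {1,2,3,4,5,7,8} → only 6 remains.
row 9, column 7 = 5: row 9 has {1,2,6,8}; col 7 has {1,2,3,4,6,7,8,9}; box has {2,6} → only 5 remains.
row 4, column 2 = 3: row 4 has {1,4,9}; col 2 has {2,4,5,6,7,9}; box has {1,2,4,5,8,9} → only 3 remains.
row 4, column 3 = 6: row 4 has {1,3,4,9}; col 3 has {1,2,4,5,7,8}; box has {1,2,3,4,5,8,9} → only 6 remains.
row 4, column 4 = 8: row 4 has {1,3,4,6,9}; col 4 has {1,2,3,7}; box has {1,3,4,5,7,9} → only 8 remains.
row 4, column 5 = 2: row 4 has {1,3,4,6,8,9}; col 5 has {1,4,5,6,9}; box has {1,3,4,5,7,8,9} → only 2 remains.
row 4, column 9 = 5: row 4 has {1,2,3,4,6,8,9}; col 9 has {2,3,6,9}; box has {1,2,3,4,6,7,8,9} → only 5 remains.
row 6, column 6 = 6: row 6 has {1,2,3,4,5,7,8,9}; col 6 has {1,4,5}; box has {1,2,3,4,5,7,8,9} → only 6 remains.
row 8, column 1 = 9: row 8 has {2,4,6}; col 1 has {1,2,3,4,5,8}; box has {1,2,3,4,5,6,7,8} → only 9 remains.
row 8, column 4 = 5: row 8 has {2,4,6,9}; col 4 has {1,2,3,7,8}; box has {1,2,6} → only 5 remains.
row 8, column 8 = 3: row 8 has {2,4,5,6,9}; col 8 has {1,2,6,7,8}; box has {2,5,6} → only 3 remains.
row 1, column 2 = 8: row 1 has {1,2,4,5,7,9}; col 2 has {2,3,4,5,6,7,9}; box has {2,4,5,7} → only 8 remains.
row 1, column 3 = 3: row 1 has {1,2,4,5,7,8,9}; col 3 has {1,2,4,5,6,7,8}; box has {2,4,5,7,8} → only 3 remains.
row 1, column 4 = 6: row 1 has {1,2,3,4,5,7,8,9}; col 4 has {1,2,3,5,7,8}; box has {1,4,5} → only 6 remains.
row 2, column 3 = 9: row 2 has {1,2,4,5,6,8}; col 3 has {1,2,3,4,5,6,7,8}; box has {2,3,4,5,7,8} → only 9 remains.
row 3, column 1 = 6: row 3 has {3,7}; col 1 has {1,2,3,4,5,8,9}; box has {2,3,4,5,7,8,9} → only 6 remains.
row 3, column 2 = 1: row 3 has {3,6,7}; col 2 has {2,3,4,5,6,7,8,9}; box has {2,3,4,5,6,7,8,9} → only 1 remains.
row 3, column 4 = 9: row 3 has {1,3,6,7}; col 4 has {1,2,3,5,6,7,8}; box has {1,4,5,6} → only 9 remains.
row 3, column 5 = 8: row 3 has {1,3,6,7,9}; col 5 has {1,2,4,5,6,9}; box has {1,4,5,6,9} → only 8 remains.
row 3, column 6 = 2: row 3 has {1,3,6,7,8,9}; col 6 has {1,4,5,6}; box has {1,4,5,6,8,9} → only 2 remains.
row 3, column 9 = 4: row 3 has {1,2,3,6,7,8,9}; col 9 has {2,3,5,6,9}; box has {1,2,3,6,7,8,9} → only 4 remains.
row 4, column 1 = 7: row 4 has {1,2,3,4,5,6,8,9}; col 1 has {1,2,3,4,5,6,8,9}; box has {1,2,3,4,5,6,8,9} → only 7 remains.
row 7, column 9 = 8: row 7 has {1,2,3,5,6,7}; col 9 has {2,3,4,5,6,9}; box has {2,3,5,6} → only 8 remains.
row 8, column 5 = 7: row 8 has {2,3,4,5,6,9}; col 5 has {1,2,4,5,6,8,9}; box has {1,2,5,6} → only 7 remains.
row 8, column 6 = 8: row 8 has {2,3,4,5,6,7,9}; col 6 has {1,2,4,5,6}; box has {1,2,5,6,7} → only 8 remains.
row 8, column 9 = 1: row 8 has {2,3,4,5,6,7,8,9}; col 9 has {2,3,4,5,6,8,9}; box has {2,3,5,6,8} → only 1 remains.
row 9, column 4 = 4: row 9 has {1,2,5,6,8}; col 4 has {1,2,3,5,6,7,8,9}; box has {1,2,5,6,7,8} → only 4 remains.
row 9, column 8 = 9: row 9 has {1,2,4,5,6,8}; col 8 has {1,2,3,6,7,8}; box has {1,2,3,5,6,8} → only 9 remains.
row 9, column 9 = 7: row 9 has {1,2,4,5,6,8,9}; col 9 has {1,2,3,4,5,6,8,9}; box has {1,2,3,5,6,8,9} → only 7 remains.
row 2, column 5 = 3: row 2 has {1,2,4,5,6,8,9}; col 5 has {1,2,4,5,6,7,8,9}; box has {1,2,4,5,6,8,9} → only 3 remains.
row 2, column 6 = 7: row 2 has {1,2,3,4,5,6,8,9}; col 6 has {1,2,4,5,6,8}; box has {1,2,3,4,5,6,8,9} → only 7 remains.
row 3, column 8 = 5: row 3 has {1,2,3,4,6,7,8,9}; col 8 has {1,2,3,6,7,8,9}; box has {1,2,3,4,6,7,8,9} → only 5 remains.
row 7, column 6 = 9: row 7 has {1,2,3,5,6,7,8}; col 6 has {1,2,4,5,6,7,8}; box has {1,2,4,5,6,7,8} → only 9 remains.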